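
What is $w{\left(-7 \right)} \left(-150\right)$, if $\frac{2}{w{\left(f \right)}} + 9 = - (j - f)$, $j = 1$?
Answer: $\frac{300}{17} \approx 17.647$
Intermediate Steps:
$w{\left(f \right)} = \frac{2}{-10 + f}$ ($w{\left(f \right)} = \frac{2}{-9 - \left(1 - f\right)} = \frac{2}{-9 + \left(-1 + f\right)} = \frac{2}{-10 + f}$)
$w{\left(-7 \right)} \left(-150\right) = \frac{2}{-10 - 7} \left(-150\right) = \frac{2}{-17} \left(-150\right) = 2 \left(- \frac{1}{17}\right) \left(-150\right) = \left(- \frac{2}{17}\right) \left(-150\right) = \frac{300}{17}$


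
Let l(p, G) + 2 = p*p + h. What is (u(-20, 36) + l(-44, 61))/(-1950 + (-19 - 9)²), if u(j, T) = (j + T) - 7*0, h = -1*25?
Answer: -175/106 ≈ -1.6509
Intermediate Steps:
h = -25
u(j, T) = T + j (u(j, T) = (T + j) + 0 = T + j)
l(p, G) = -27 + p² (l(p, G) = -2 + (p*p - 25) = -2 + (p² - 25) = -2 + (-25 + p²) = -27 + p²)
(u(-20, 36) + l(-44, 61))/(-1950 + (-19 - 9)²) = ((36 - 20) + (-27 + (-44)²))/(-1950 + (-19 - 9)²) = (16 + (-27 + 1936))/(-1950 + (-28)²) = (16 + 1909)/(-1950 + 784) = 1925/(-1166) = 1925*(-1/1166) = -175/106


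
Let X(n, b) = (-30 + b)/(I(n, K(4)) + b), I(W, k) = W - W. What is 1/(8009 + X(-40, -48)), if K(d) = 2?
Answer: 8/64085 ≈ 0.00012483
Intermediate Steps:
I(W, k) = 0
X(n, b) = (-30 + b)/b (X(n, b) = (-30 + b)/(0 + b) = (-30 + b)/b)
1/(8009 + X(-40, -48)) = 1/(8009 + (-30 - 48)/(-48)) = 1/(8009 - 1/48*(-78)) = 1/(8009 + 13/8) = 1/(64085/8) = 8/64085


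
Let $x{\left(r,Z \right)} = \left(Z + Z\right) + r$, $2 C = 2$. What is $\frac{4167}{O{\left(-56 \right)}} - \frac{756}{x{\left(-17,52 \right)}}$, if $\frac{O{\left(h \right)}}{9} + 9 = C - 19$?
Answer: $- \frac{20231}{783} \approx -25.838$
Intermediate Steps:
$C = 1$ ($C = \frac{1}{2} \cdot 2 = 1$)
$O{\left(h \right)} = -243$ ($O{\left(h \right)} = -81 + 9 \left(1 - 19\right) = -81 + 9 \left(-18\right) = -81 - 162 = -243$)
$x{\left(r,Z \right)} = r + 2 Z$ ($x{\left(r,Z \right)} = 2 Z + r = r + 2 Z$)
$\frac{4167}{O{\left(-56 \right)}} - \frac{756}{x{\left(-17,52 \right)}} = \frac{4167}{-243} - \frac{756}{-17 + 2 \cdot 52} = 4167 \left(- \frac{1}{243}\right) - \frac{756}{-17 + 104} = - \frac{463}{27} - \frac{756}{87} = - \frac{463}{27} - \frac{252}{29} = - \frac{20231}{783}$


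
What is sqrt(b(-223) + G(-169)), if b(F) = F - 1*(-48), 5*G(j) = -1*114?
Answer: I*sqrt(4945)/5 ≈ 14.064*I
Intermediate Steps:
G(j) = -114/5 (G(j) = (-1*114)/5 = (1/5)*(-114) = -114/5)
b(F) = 48 + F (b(F) = F + 48 = 48 + F)
sqrt(b(-223) + G(-169)) = sqrt((48 - 223) - 114/5) = sqrt(-175 - 114/5) = sqrt(-989/5) = I*sqrt(4945)/5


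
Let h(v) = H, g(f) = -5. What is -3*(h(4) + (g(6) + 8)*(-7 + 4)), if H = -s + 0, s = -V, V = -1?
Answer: 30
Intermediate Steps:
s = 1 (s = -1*(-1) = 1)
H = -1 (H = -1*1 + 0 = -1 + 0 = -1)
h(v) = -1
-3*(h(4) + (g(6) + 8)*(-7 + 4)) = -3*(-1 + (-5 + 8)*(-7 + 4)) = -3*(-1 + 3*(-3)) = -3*(-1 - 9) = -3*(-10) = 30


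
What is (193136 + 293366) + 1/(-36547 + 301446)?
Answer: 128873893299/264899 ≈ 4.8650e+5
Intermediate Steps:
(193136 + 293366) + 1/(-36547 + 301446) = 486502 + 1/264899 = 128873893299/264899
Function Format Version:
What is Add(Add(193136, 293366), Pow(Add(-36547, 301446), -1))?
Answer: Rational(128873893299, 264899) ≈ 4.8650e+5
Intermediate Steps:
Add(Add(193136, 293366), Pow(Add(-36547, 301446), -1)) = Add(486502, Pow(264899, -1)) = Add(486502, Rational(1, 264899)) = Rational(128873893299, 264899)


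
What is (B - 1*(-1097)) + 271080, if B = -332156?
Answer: -59979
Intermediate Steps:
(B - 1*(-1097)) + 271080 = (-332156 - 1*(-1097)) + 271080 = (-332156 + 1097) + 271080 = -331059 + 271080 = -59979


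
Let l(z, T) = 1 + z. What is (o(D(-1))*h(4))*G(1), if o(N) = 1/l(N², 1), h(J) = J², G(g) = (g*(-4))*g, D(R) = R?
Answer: -32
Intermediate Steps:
G(g) = -4*g² (G(g) = (-4*g)*g = -4*g²)
o(N) = 1/(1 + N²)
(o(D(-1))*h(4))*G(1) = (4²/(1 + (-1)²))*(-4*1²) = (16/(1 + 1))*(-4*1) = (16/2)*(-4) = ((½)*16)*(-4) = 8*(-4) = -32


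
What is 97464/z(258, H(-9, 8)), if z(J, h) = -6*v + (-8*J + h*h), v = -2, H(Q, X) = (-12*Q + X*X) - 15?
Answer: 97464/22597 ≈ 4.3131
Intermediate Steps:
H(Q, X) = -15 + X² - 12*Q (H(Q, X) = (-12*Q + X²) - 15 = (X² - 12*Q) - 15 = -15 + X² - 12*Q)
z(J, h) = 12 + h² - 8*J (z(J, h) = -6*(-2) + (-8*J + h*h) = 12 + (-8*J + h²) = 12 + (h² - 8*J) = 12 + h² - 8*J)
97464/z(258, H(-9, 8)) = 97464/(12 + (-15 + 8² - 12*(-9))² - 8*258) = 97464/(12 + (-15 + 64 + 108)² - 2064) = 97464/(12 + 157² - 2064) = 97464/(12 + 24649 - 2064) = 97464/22597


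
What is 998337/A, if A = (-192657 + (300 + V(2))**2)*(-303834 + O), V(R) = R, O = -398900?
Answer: 998337/71294472502 ≈ 1.4003e-5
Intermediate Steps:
A = 71294472502 (A = (-192657 + (300 + 2)**2)*(-303834 - 398900) = (-192657 + 302**2)*(-702734) = (-192657 + 91204)*(-702734) = -101453*(-702734) = 71294472502)
998337/A = 998337/71294472502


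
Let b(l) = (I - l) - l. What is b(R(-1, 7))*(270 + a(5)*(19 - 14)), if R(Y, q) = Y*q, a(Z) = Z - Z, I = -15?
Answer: -270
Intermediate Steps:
a(Z) = 0
b(l) = -15 - 2*l (b(l) = (-15 - l) - l = -15 - 2*l)
b(R(-1, 7))*(270 + a(5)*(19 - 14)) = (-15 - (-2)*7)*(270 + 0*(19 - 14)) = (-15 - 2*(-7))*(270 + 0*5) = (-15 + 14)*(270 + 0) = -1*270 = -270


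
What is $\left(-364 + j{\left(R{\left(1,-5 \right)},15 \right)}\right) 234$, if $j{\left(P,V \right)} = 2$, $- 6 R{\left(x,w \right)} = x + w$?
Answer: $-84708$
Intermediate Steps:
$R{\left(x,w \right)} = - \frac{w}{6} - \frac{x}{6}$ ($R{\left(x,w \right)} = - \frac{x + w}{6} = - \frac{w + x}{6} = - \frac{w}{6} - \frac{x}{6}$)
$\left(-364 + j{\left(R{\left(1,-5 \right)},15 \right)}\right) 234 = \left(-364 + 2\right) 234 = \left(-362\right) 234 = -84708$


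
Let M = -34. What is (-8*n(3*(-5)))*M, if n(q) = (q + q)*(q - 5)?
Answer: 163200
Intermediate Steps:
n(q) = 2*q*(-5 + q) (n(q) = (2*q)*(-5 + q) = 2*q*(-5 + q))
(-8*n(3*(-5)))*M = -16*3*(-5)*(-5 + 3*(-5))*(-34) = -16*(-15)*(-5 - 15)*(-34) = -16*(-15)*(-20)*(-34) = -8*600*(-34) = -4800*(-34) = 163200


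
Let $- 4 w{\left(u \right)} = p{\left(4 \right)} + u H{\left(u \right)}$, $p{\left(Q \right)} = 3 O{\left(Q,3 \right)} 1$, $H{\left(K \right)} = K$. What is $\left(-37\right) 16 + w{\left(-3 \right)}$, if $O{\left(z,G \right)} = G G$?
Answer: $-601$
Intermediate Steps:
$O{\left(z,G \right)} = G^{2}$
$p{\left(Q \right)} = 27$ ($p{\left(Q \right)} = 3 \cdot 3^{2} \cdot 1 = 3 \cdot 9 \cdot 1 = 27 \cdot 1 = 27$)
$w{\left(u \right)} = - \frac{27}{4} - \frac{u^{2}}{4}$ ($w{\left(u \right)} = - \frac{27 + u u}{4} = - \frac{27 + u^{2}}{4} = - \frac{27}{4} - \frac{u^{2}}{4}$)
$\left(-37\right) 16 + w{\left(-3 \right)} = \left(-37\right) 16 - \left(\frac{27}{4} + \frac{\left(-3\right)^{2}}{4}\right) = -592 - 9 = -601$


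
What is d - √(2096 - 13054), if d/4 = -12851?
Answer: -51404 - I*√10958 ≈ -51404.0 - 104.68*I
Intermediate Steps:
d = -51404 (d = 4*(-12851) = -51404)
d - √(2096 - 13054) = -51404 - √(2096 - 13054) = -51404 - √(-10958) = -51404 - I*√10958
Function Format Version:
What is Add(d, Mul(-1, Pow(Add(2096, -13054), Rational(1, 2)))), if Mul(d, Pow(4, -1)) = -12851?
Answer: Add(-51404, Mul(-1, I, Pow(10958, Rational(1, 2)))) ≈ Add(-51404., Mul(-104.68, I))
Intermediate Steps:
d = -51404 (d = Mul(4, -12851) = -51404)
Add(d, Mul(-1, Pow(Add(2096, -13054), Rational(1, 2)))) = Add(-51404, Mul(-1, Pow(Add(2096, -13054), Rational(1, 2)))) = Add(-51404, Mul(-1, Pow(-10958, Rational(1, 2)))) = Add(-51404, Mul(-1, Mul(I, Pow(10958, Rational(1, 2))))) = Add(-51404, Mul(-1, I, Pow(10958, Rational(1, 2))))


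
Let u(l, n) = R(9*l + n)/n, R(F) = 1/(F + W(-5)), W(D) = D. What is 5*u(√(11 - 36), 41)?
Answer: 20/15129 - 25*I/15129 ≈ 0.001322 - 0.0016525*I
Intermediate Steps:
R(F) = 1/(-5 + F) (R(F) = 1/(F - 5) = 1/(-5 + F))
u(l, n) = 1/(n*(-5 + n + 9*l)) (u(l, n) = 1/((-5 + (9*l + n))*n) = 1/((-5 + (n + 9*l))*n) = 1/((-5 + n + 9*l)*n) = 1/(n*(-5 + n + 9*l)))
5*u(√(11 - 36), 41) = 5*(1/(41*(-5 + 41 + 9*√(11 - 36)))) = 5*(1/(41*(-5 + 41 + 9*√(-25)))) = 5*(1/(41*(-5 + 41 + 9*(5*I)))) = 5*(1/(41*(-5 + 41 + 45*I))) = 5*(1/(41*(36 + 45*I))) = 5*(((36 - 45*I)/3321)/41) = 5*((36 - 45*I)/136161) = 5*(36 - 45*I)/136161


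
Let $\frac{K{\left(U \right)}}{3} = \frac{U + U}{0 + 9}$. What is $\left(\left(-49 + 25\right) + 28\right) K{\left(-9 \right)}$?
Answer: $-24$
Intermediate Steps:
$K{\left(U \right)} = \frac{2 U}{3}$ ($K{\left(U \right)} = 3 \frac{U + U}{0 + 9} = 3 \frac{2 U}{9} = \frac{2 U}{3}$)
$\left(\left(-49 + 25\right) + 28\right) K{\left(-9 \right)} = \left(\left(-49 + 25\right) + 28\right) \frac{2}{3} \left(-9\right) = \left(-24 + 28\right) \left(-6\right) = 4 \left(-6\right) = -24$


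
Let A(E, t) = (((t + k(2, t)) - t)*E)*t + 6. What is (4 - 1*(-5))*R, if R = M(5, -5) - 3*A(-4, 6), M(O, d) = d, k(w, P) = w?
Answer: 1089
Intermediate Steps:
A(E, t) = 6 + 2*E*t (A(E, t) = (((t + 2) - t)*E)*t + 6 = (((2 + t) - t)*E)*t + 6 = (2*E)*t + 6 = 2*E*t + 6 = 6 + 2*E*t)
R = 121 (R = -5 - 3*(6 + 2*(-4)*6) = -5 - 3*(6 - 48) = -5 - 3*(-42) = -5 + 126 = 121)
(4 - 1*(-5))*R = (4 - 1*(-5))*121 = (4 + 5)*121 = 9*121 = 1089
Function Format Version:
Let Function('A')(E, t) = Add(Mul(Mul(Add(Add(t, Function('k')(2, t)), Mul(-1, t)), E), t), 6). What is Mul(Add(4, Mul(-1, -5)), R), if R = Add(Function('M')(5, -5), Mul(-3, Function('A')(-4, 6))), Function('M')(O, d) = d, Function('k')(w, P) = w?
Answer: 1089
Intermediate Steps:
Function('A')(E, t) = Add(6, Mul(2, E, t)) (Function('A')(E, t) = Add(Mul(Mul(Add(Add(t, 2), Mul(-1, t)), E), t), 6) = Add(Mul(Mul(Add(Add(2, t), Mul(-1, t)), E), t), 6) = Add(Mul(Mul(2, E), t), 6) = Add(Mul(2, E, t), 6) = Add(6, Mul(2, E, t)))
R = 121 (R = Add(-5, Mul(-3, Add(6, Mul(2, -4, 6)))) = Add(-5, Mul(-3, Add(6, -48))) = Add(-5, Mul(-3, -42)) = Add(-5, 126) = 121)
Mul(Add(4, Mul(-1, -5)), R) = Mul(Add(4, Mul(-1, -5)), 121) = Mul(Add(4, 5), 121) = Mul(9, 121) = 1089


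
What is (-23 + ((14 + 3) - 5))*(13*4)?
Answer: -572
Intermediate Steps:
(-23 + ((14 + 3) - 5))*(13*4) = (-23 + (17 - 5))*52 = (-23 + 12)*52 = -11*52 = -572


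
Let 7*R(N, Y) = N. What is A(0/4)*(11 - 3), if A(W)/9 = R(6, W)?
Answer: 432/7 ≈ 61.714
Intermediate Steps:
R(N, Y) = N/7
A(W) = 54/7 (A(W) = 9*((⅐)*6) = 9*(6/7) = 54/7)
A(0/4)*(11 - 3) = 54*(11 - 3)/7 = (54/7)*8 = 432/7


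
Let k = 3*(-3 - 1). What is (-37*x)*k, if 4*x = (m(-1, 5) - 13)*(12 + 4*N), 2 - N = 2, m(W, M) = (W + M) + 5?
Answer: -5328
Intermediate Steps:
m(W, M) = 5 + M + W (m(W, M) = (M + W) + 5 = 5 + M + W)
N = 0 (N = 2 - 1*2 = 2 - 2 = 0)
k = -12 (k = 3*(-4) = -12)
x = -12 (x = (((5 + 5 - 1) - 13)*(12 + 4*0))/4 = ((9 - 13)*(12 + 0))/4 = (-4*12)/4 = (1/4)*(-48) = -12)
(-37*x)*k = -37*(-12)*(-12) = 444*(-12) = -5328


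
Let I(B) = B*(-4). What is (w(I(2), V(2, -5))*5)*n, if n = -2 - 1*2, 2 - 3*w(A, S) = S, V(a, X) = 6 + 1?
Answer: 100/3 ≈ 33.333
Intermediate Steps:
V(a, X) = 7
I(B) = -4*B
w(A, S) = 2/3 - S/3
n = -4 (n = -2 - 2 = -4)
(w(I(2), V(2, -5))*5)*n = ((2/3 - 1/3*7)*5)*(-4) = ((2/3 - 7/3)*5)*(-4) = -5/3*5*(-4) = -25/3*(-4) = 100/3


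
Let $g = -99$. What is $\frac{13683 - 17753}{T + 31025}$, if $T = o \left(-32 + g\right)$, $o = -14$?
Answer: $- \frac{4070}{32859} \approx -0.12386$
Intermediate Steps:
$T = 1834$ ($T = - 14 \left(-32 - 99\right) = \left(-14\right) \left(-131\right) = 1834$)
$\frac{13683 - 17753}{T + 31025} = \frac{13683 - 17753}{1834 + 31025} = - \frac{4070}{32859}$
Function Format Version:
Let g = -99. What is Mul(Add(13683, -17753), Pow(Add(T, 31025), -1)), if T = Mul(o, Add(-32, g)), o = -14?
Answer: Rational(-4070, 32859) ≈ -0.12386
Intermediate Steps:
T = 1834 (T = Mul(-14, Add(-32, -99)) = Mul(-14, -131) = 1834)
Mul(Add(13683, -17753), Pow(Add(T, 31025), -1)) = Mul(Add(13683, -17753), Pow(Add(1834, 31025), -1)) = Mul(-4070, Pow(32859, -1)) = Mul(-4070, Rational(1, 32859)) = Rational(-4070, 32859)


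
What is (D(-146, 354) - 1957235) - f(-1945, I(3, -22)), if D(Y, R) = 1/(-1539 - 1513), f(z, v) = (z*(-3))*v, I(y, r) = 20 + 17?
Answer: -6632392761/3052 ≈ -2.1731e+6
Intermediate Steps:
I(y, r) = 37
f(z, v) = -3*v*z (f(z, v) = (-3*z)*v = -3*v*z)
D(Y, R) = -1/3052 (D(Y, R) = 1/(-3052) = -1/3052)
(D(-146, 354) - 1957235) - f(-1945, I(3, -22)) = (-1/3052 - 1957235) - (-3)*37*(-1945) = -5973481221/3052 - 1*215895 = -5973481221/3052 - 215895 = -6632392761/3052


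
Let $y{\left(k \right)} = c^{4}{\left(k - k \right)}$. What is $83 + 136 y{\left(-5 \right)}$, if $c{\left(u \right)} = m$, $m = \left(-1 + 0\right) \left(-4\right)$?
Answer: $34899$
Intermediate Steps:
$m = 4$ ($m = \left(-1\right) \left(-4\right) = 4$)
$c{\left(u \right)} = 4$
$y{\left(k \right)} = 256$ ($y{\left(k \right)} = 4^{4} = 256$)
$83 + 136 y{\left(-5 \right)} = 83 + 136 \cdot 256 = 83 + 34816 = 34899$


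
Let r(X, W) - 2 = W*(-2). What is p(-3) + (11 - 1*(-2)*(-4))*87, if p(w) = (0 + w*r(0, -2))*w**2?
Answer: 99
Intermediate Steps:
r(X, W) = 2 - 2*W (r(X, W) = 2 + W*(-2) = 2 - 2*W)
p(w) = 6*w**3 (p(w) = (0 + w*(2 - 2*(-2)))*w**2 = (0 + w*(2 + 4))*w**2 = (0 + w*6)*w**2 = (0 + 6*w)*w**2 = (6*w)*w**2 = 6*w**3)
p(-3) + (11 - 1*(-2)*(-4))*87 = 6*(-3)**3 + (11 - 1*(-2)*(-4))*87 = 6*(-27) + (11 + 2*(-4))*87 = -162 + (11 - 8)*87 = -162 + 3*87 = -162 + 261 = 99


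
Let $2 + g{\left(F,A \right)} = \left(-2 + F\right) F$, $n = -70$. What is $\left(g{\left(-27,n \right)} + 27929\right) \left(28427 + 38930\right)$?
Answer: $1933819470$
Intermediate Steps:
$g{\left(F,A \right)} = -2 + F \left(-2 + F\right)$ ($g{\left(F,A \right)} = -2 + \left(-2 + F\right) F = -2 + F \left(-2 + F\right)$)
$\left(g{\left(-27,n \right)} + 27929\right) \left(28427 + 38930\right) = \left(\left(-2 + \left(-27\right)^{2} - -54\right) + 27929\right) \left(28427 + 38930\right) = \left(\left(-2 + 729 + 54\right) + 27929\right) 67357 = \left(781 + 27929\right) 67357 = 28710 \cdot 67357 = 1933819470$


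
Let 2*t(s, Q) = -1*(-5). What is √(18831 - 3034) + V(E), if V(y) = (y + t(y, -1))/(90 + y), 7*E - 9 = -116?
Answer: -179/1046 + √15797 ≈ 125.52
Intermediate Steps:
E = -107/7 (E = 9/7 + (⅐)*(-116) = 9/7 - 116/7 = -107/7 ≈ -15.286)
t(s, Q) = 5/2 (t(s, Q) = (-1*(-5))/2 = (½)*5 = 5/2)
V(y) = (5/2 + y)/(90 + y) (V(y) = (y + 5/2)/(90 + y) = (5/2 + y)/(90 + y))
√(18831 - 3034) + V(E) = √(18831 - 3034) + (5/2 - 107/7)/(90 - 107/7) = √15797 - 179/14/(523/7) = √15797 + (7/523)*(-179/14) = √15797 - 179/1046 = -179/1046 + √15797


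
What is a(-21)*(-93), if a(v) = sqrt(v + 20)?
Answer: -93*I ≈ -93.0*I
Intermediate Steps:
a(v) = sqrt(20 + v)
a(-21)*(-93) = sqrt(20 - 21)*(-93) = sqrt(-1)*(-93) = I*(-93) = -93*I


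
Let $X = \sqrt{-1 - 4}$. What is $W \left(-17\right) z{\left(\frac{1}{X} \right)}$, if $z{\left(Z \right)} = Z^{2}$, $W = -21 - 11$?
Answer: $- \frac{544}{5} \approx -108.8$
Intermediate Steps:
$X = i \sqrt{5}$ ($X = \sqrt{-5} = i \sqrt{5} \approx 2.2361 i$)
$W = -32$
$W \left(-17\right) z{\left(\frac{1}{X} \right)} = \left(-32\right) \left(-17\right) \left(\frac{1}{i \sqrt{5}}\right)^{2} = 544 \left(- \frac{i \sqrt{5}}{5}\right)^{2} = 544 \left(- \frac{1}{5}\right) = - \frac{544}{5}$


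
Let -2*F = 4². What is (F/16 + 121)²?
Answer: 58081/4 ≈ 14520.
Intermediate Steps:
F = -8 (F = -½*4² = -½*16 = -8)
(F/16 + 121)² = (-8/16 + 121)² = (-8*1/16 + 121)² = (-½ + 121)² = (241/2)² = 58081/4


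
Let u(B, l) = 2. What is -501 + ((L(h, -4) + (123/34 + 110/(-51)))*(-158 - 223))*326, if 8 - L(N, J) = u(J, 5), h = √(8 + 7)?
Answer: -15761978/17 ≈ -9.2718e+5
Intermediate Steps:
h = √15 ≈ 3.8730
L(N, J) = 6 (L(N, J) = 8 - 1*2 = 8 - 2 = 6)
-501 + ((L(h, -4) + (123/34 + 110/(-51)))*(-158 - 223))*326 = -501 + ((6 + (123/34 + 110/(-51)))*(-158 - 223))*326 = -501 + ((6 + (123*(1/34) + 110*(-1/51)))*(-381))*326 = -501 + ((6 + (123/34 - 110/51))*(-381))*326 = -501 + ((6 + 149/102)*(-381))*326 = -501 + ((761/102)*(-381))*326 = -501 - 96647/34*326 = -501 - 15753461/17 = -15761978/17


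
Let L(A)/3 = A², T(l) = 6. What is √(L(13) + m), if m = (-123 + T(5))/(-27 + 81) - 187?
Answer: √11442/6 ≈ 17.828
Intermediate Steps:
L(A) = 3*A²
m = -1135/6 (m = (-123 + 6)/(-27 + 81) - 187 = -117/54 - 187 = -117*1/54 - 187 = -13/6 - 187 = -1135/6 ≈ -189.17)
√(L(13) + m) = √(3*13² - 1135/6) = √(3*169 - 1135/6) = √(507 - 1135/6) = √(1907/6) = √11442/6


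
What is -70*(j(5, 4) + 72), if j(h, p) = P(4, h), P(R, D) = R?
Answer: -5320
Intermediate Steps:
j(h, p) = 4
-70*(j(5, 4) + 72) = -70*(4 + 72) = -70*76 = -5320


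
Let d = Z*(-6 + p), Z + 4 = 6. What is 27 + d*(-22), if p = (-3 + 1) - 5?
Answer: 599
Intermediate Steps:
Z = 2 (Z = -4 + 6 = 2)
p = -7 (p = -2 - 5 = -7)
d = -26 (d = 2*(-6 - 7) = 2*(-13) = -26)
27 + d*(-22) = 27 - 26*(-22) = 27 + 572 = 599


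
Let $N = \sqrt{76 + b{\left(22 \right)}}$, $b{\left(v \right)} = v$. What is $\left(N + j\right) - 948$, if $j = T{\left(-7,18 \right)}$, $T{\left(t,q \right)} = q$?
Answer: $-930 + 7 \sqrt{2} \approx -920.1$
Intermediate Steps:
$j = 18$
$N = 7 \sqrt{2}$ ($N = \sqrt{76 + 22} = \sqrt{98} = 7 \sqrt{2} \approx 9.8995$)
$\left(N + j\right) - 948 = \left(7 \sqrt{2} + 18\right) - 948 = \left(18 + 7 \sqrt{2}\right) - 948 = -930 + 7 \sqrt{2}$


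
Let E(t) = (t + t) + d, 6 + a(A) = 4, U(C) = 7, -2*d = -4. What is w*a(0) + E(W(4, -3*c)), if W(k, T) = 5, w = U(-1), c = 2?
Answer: -2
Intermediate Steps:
d = 2 (d = -½*(-4) = 2)
a(A) = -2 (a(A) = -6 + 4 = -2)
w = 7
E(t) = 2 + 2*t (E(t) = (t + t) + 2 = 2*t + 2 = 2 + 2*t)
w*a(0) + E(W(4, -3*c)) = 7*(-2) + (2 + 2*5) = -14 + (2 + 10) = -14 + 12 = -2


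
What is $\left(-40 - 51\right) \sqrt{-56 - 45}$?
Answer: $- 91 i \sqrt{101} \approx - 914.54 i$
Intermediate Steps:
$\left(-40 - 51\right) \sqrt{-56 - 45} = - 91 \sqrt{-101} = - 91 i \sqrt{101}$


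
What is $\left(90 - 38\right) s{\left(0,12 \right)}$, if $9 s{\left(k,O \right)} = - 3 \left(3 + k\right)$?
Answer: $-52$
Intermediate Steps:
$s{\left(k,O \right)} = -1 - \frac{k}{3}$ ($s{\left(k,O \right)} = \frac{\left(-3\right) \left(3 + k\right)}{9} = \frac{-9 - 3 k}{9} = -1 - \frac{k}{3}$)
$\left(90 - 38\right) s{\left(0,12 \right)} = \left(90 - 38\right) \left(-1 - 0\right) = 52 \left(-1 + 0\right) = 52 \left(-1\right) = -52$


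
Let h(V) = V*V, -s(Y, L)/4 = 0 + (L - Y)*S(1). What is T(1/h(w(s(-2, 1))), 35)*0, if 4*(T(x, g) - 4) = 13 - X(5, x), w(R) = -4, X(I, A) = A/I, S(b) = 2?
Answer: 0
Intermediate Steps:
s(Y, L) = -8*L + 8*Y (s(Y, L) = -4*(0 + (L - Y)*2) = -4*(0 + (-2*Y + 2*L)) = -4*(-2*Y + 2*L) = -8*L + 8*Y)
h(V) = V**2
T(x, g) = 29/4 - x/20 (T(x, g) = 4 + (13 - x/5)/4 = 4 + (13/4 - x/20) = 29/4 - x/20)
T(1/h(w(s(-2, 1))), 35)*0 = (29/4 - 1/(20*((-4)**2)))*0 = (29/4 - 1/20/16)*0 = (29/4 - 1/20*1/16)*0 = (29/4 - 1/320)*0 = (2319/320)*0 = 0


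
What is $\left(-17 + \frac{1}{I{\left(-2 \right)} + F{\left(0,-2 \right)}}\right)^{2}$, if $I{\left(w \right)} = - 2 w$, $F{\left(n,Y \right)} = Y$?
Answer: $\frac{1089}{4} \approx 272.25$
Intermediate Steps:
$\left(-17 + \frac{1}{I{\left(-2 \right)} + F{\left(0,-2 \right)}}\right)^{2} = \left(-17 + \frac{1}{\left(-2\right) \left(-2\right) - 2}\right)^{2} = \left(-17 + \frac{1}{4 - 2}\right)^{2} = \left(-17 + \frac{1}{2}\right)^{2} = \left(- \frac{33}{2}\right)^{2} = \frac{1089}{4}$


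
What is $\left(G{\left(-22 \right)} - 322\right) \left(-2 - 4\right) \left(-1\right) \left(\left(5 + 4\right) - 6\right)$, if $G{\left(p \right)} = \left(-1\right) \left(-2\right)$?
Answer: $-5760$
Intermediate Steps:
$G{\left(p \right)} = 2$
$\left(G{\left(-22 \right)} - 322\right) \left(-2 - 4\right) \left(-1\right) \left(\left(5 + 4\right) - 6\right) = \left(2 - 322\right) \left(-2 - 4\right) \left(-1\right) \left(\left(5 + 4\right) - 6\right) = - 320 \left(-6\right) \left(-1\right) \left(9 - 6\right) = - 320 \cdot 6 \cdot 3 = \left(-320\right) 18 = -5760$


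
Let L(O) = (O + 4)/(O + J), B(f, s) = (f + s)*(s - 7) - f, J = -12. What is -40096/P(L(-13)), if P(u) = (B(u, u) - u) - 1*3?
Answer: 3580000/759 ≈ 4716.7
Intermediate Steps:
B(f, s) = -f + (-7 + s)*(f + s) (B(f, s) = (f + s)*(-7 + s) - f = (-7 + s)*(f + s) - f = -f + (-7 + s)*(f + s))
L(O) = (4 + O)/(-12 + O) (L(O) = (O + 4)/(O - 12) = (4 + O)/(-12 + O))
P(u) = -3 - 16*u + 2*u**2 (P(u) = ((u**2 - 8*u - 7*u + u*u) - u) - 1*3 = ((u**2 - 8*u - 7*u + u**2) - u) - 3 = ((-15*u + 2*u**2) - u) - 3 = (-16*u + 2*u**2) - 3 = -3 - 16*u + 2*u**2)
-40096/P(L(-13)) = -40096/(-3 - 16*(4 - 13)/(-12 - 13) + 2*((4 - 13)/(-12 - 13))**2) = -40096/(-3 - 16*(-9)/(-25) + 2*(-9/(-25))**2) = -40096/(-3 - (-16)*(-9)/25 + 2*(-1/25*(-9))**2) = -40096/(-3 - 16*9/25 + 2*(9/25)**2) = -40096/(-3 - 144/25 + 2*(81/625)) = -40096/(-3 - 144/25 + 162/625) = -40096/(-5313/625) = -40096*(-625/5313) = 3580000/759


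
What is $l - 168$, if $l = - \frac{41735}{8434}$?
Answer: $- \frac{1458647}{8434} \approx -172.95$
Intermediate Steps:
$l = - \frac{41735}{8434}$ ($l = \left(-41735\right) \frac{1}{8434} = - \frac{41735}{8434} \approx -4.9484$)
$l - 168 = - \frac{41735}{8434} - 168 = - \frac{1458647}{8434}$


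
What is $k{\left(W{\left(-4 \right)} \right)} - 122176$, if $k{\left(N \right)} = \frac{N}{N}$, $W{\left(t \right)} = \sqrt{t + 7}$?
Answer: $-122175$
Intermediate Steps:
$W{\left(t \right)} = \sqrt{7 + t}$
$k{\left(N \right)} = 1$
$k{\left(W{\left(-4 \right)} \right)} - 122176 = 1 - 122176 = -122175$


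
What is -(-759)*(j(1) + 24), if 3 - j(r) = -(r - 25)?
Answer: 2277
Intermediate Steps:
j(r) = -22 + r (j(r) = 3 - (-1)*(r - 25) = 3 - (-1)*(-25 + r) = 3 - (25 - r) = 3 + (-25 + r) = -22 + r)
-(-759)*(j(1) + 24) = -(-759)*((-22 + 1) + 24) = -(-759)*(-21 + 24) = -(-759)*3 = -759*(-3) = 2277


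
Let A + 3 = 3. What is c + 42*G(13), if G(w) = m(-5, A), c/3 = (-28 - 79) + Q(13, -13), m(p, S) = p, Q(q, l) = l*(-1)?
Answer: -492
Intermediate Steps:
A = 0 (A = -3 + 3 = 0)
Q(q, l) = -l
c = -282 (c = 3*((-28 - 79) - 1*(-13)) = 3*(-107 + 13) = 3*(-94) = -282)
G(w) = -5
c + 42*G(13) = -282 + 42*(-5) = -282 - 210 = -492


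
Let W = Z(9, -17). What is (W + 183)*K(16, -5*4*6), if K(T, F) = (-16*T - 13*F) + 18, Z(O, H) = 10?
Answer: 255146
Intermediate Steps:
W = 10
K(T, F) = 18 - 16*T - 13*F
(W + 183)*K(16, -5*4*6) = (10 + 183)*(18 - 16*16 - 13*(-5*4)*6) = 193*(18 - 256 - (-260)*6) = 193*(18 - 256 - 13*(-120)) = 193*(18 - 256 + 1560) = 193*1322 = 255146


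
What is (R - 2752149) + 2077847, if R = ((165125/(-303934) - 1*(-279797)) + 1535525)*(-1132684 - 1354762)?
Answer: -686209233129144463/151967 ≈ -4.5155e+12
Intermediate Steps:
R = -686209130657492429/151967 (R = ((165125*(-1/303934) + 279797) + 1535525)*(-2487446) = ((-165125/303934 + 279797) + 1535525)*(-2487446) = (85039656273/303934 + 1535525)*(-2487446) = (551737911623/303934)*(-2487446) = -686209130657492429/151967 ≈ -4.5155e+12)
(R - 2752149) + 2077847 = (-686209130657492429/151967 - 2752149) + 2077847 = -686209548893319512/151967 + 2077847 = -686209233129144463/151967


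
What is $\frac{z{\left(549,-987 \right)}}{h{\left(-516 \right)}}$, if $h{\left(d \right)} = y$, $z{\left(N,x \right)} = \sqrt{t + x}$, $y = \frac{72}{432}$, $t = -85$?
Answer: $24 i \sqrt{67} \approx 196.45 i$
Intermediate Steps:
$y = \frac{1}{6}$ ($y = 72 \cdot \frac{1}{432} = \frac{1}{6} \approx 0.16667$)
$z{\left(N,x \right)} = \sqrt{-85 + x}$
$h{\left(d \right)} = \frac{1}{6}$
$\frac{z{\left(549,-987 \right)}}{h{\left(-516 \right)}} = \sqrt{-85 - 987} \frac{1}{\frac{1}{6}} = \sqrt{-1072} \cdot 6 = 4 i \sqrt{67} \cdot 6 = 24 i \sqrt{67}$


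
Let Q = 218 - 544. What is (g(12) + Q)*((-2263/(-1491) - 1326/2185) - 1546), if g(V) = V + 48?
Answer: 10067290642/24495 ≈ 4.1099e+5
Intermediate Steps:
Q = -326
g(V) = 48 + V
(g(12) + Q)*((-2263/(-1491) - 1326/2185) - 1546) = ((48 + 12) - 326)*((-2263/(-1491) - 1326/2185) - 1546) = (60 - 326)*((-2263*(-1/1491) - 1326*1/2185) - 1546) = -266*((2263/1491 - 1326/2185) - 1546) = -266*(2967589/3257835 - 1546) = -266*(-5033645321/3257835) = 10067290642/24495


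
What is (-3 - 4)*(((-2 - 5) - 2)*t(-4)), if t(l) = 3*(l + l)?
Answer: -1512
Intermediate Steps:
t(l) = 6*l (t(l) = 3*(2*l) = 6*l)
(-3 - 4)*(((-2 - 5) - 2)*t(-4)) = (-3 - 4)*(((-2 - 5) - 2)*(6*(-4))) = -7*(-7 - 2)*(-24) = -(-63)*(-24) = -7*216 = -1512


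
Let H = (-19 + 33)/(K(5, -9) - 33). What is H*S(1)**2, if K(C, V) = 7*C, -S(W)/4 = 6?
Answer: 4032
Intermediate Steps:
S(W) = -24 (S(W) = -4*6 = -24)
H = 7 (H = (-19 + 33)/(7*5 - 33) = 14/(35 - 33) = 14/2 = 14*(1/2) = 7)
H*S(1)**2 = 7*(-24)**2 = 7*576 = 4032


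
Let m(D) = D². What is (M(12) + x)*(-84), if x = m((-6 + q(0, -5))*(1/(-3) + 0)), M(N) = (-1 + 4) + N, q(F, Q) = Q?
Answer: -7168/3 ≈ -2389.3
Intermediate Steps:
M(N) = 3 + N
x = 121/9 (x = ((-6 - 5)*(1/(-3) + 0))² = (-11*(1*(-⅓) + 0))² = (-11*(-⅓ + 0))² = (-11*(-⅓))² = (11/3)² = 121/9 ≈ 13.444)
(M(12) + x)*(-84) = ((3 + 12) + 121/9)*(-84) = (15 + 121/9)*(-84) = (256/9)*(-84) = -7168/3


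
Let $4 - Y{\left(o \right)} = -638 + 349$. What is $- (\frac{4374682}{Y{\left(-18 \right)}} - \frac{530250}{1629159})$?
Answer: $- \frac{339376056628}{22730647} \approx -14930.0$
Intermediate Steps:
$Y{\left(o \right)} = 293$ ($Y{\left(o \right)} = 4 - \left(-638 + 349\right) = 4 - -289 = 4 + 289 = 293$)
$- (\frac{4374682}{Y{\left(-18 \right)}} - \frac{530250}{1629159}) = - (\frac{4374682}{293} - \frac{530250}{1629159}) = - (4374682 \cdot \frac{1}{293} - \frac{25250}{77579}) = - (\frac{4374682}{293} - \frac{25250}{77579}) = \left(-1\right) \frac{339376056628}{22730647} = - \frac{339376056628}{22730647}$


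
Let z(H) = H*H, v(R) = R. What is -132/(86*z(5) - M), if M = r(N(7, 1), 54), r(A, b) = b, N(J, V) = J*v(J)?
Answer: -33/524 ≈ -0.062977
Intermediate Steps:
N(J, V) = J² (N(J, V) = J*J = J²)
z(H) = H²
M = 54
-132/(86*z(5) - M) = -132/(86*5² - 1*54) = -132/(86*25 - 54) = -132/(2150 - 54) = -132/2096 = -132*1/2096 = -33/524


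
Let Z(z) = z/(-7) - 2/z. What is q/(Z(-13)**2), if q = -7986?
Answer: -22044022/11163 ≈ -1974.7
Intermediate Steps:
Z(z) = -2/z - z/7 (Z(z) = z*(-1/7) - 2/z = -z/7 - 2/z = -2/z - z/7)
q/(Z(-13)**2) = -7986/(-2/(-13) - 1/7*(-13))**2 = -7986/(-2*(-1/13) + 13/7)**2 = -7986/(2/13 + 13/7)**2 = -7986/((183/91)**2) = -7986/33489/8281 = -7986*8281/33489 = -22044022/11163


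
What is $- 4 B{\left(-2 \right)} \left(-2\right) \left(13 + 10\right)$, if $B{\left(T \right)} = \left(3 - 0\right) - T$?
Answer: $920$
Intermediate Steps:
$B{\left(T \right)} = 3 - T$ ($B{\left(T \right)} = \left(3 + 0\right) - T = 3 - T$)
$- 4 B{\left(-2 \right)} \left(-2\right) \left(13 + 10\right) = - 4 \left(3 - -2\right) \left(-2\right) \left(13 + 10\right) = - 4 \left(3 + 2\right) \left(-2\right) 23 = \left(-4\right) 5 \left(-2\right) 23 = \left(-20\right) \left(-2\right) 23 = 40 \cdot 23 = 920$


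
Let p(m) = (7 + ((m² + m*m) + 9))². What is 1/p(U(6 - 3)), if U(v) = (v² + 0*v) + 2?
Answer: 1/66564 ≈ 1.5023e-5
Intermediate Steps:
U(v) = 2 + v² (U(v) = (v² + 0) + 2 = v² + 2 = 2 + v²)
p(m) = (16 + 2*m²)² (p(m) = (7 + ((m² + m²) + 9))² = (7 + (2*m² + 9))² = (7 + (9 + 2*m²))² = (16 + 2*m²)²)
1/p(U(6 - 3)) = 1/(4*(8 + (2 + (6 - 3)²)²)²) = 1/(4*(8 + (2 + 3²)²)²) = 1/(4*(8 + (2 + 9)²)²) = 1/(4*(8 + 11²)²) = 1/(4*(8 + 121)²) = 1/(4*129²) = 1/(4*16641) = 1/66564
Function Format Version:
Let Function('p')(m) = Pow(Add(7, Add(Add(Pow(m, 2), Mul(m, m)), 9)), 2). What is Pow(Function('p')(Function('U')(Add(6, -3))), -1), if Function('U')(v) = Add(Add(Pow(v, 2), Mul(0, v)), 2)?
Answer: Rational(1, 66564) ≈ 1.5023e-5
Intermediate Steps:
Function('U')(v) = Add(2, Pow(v, 2)) (Function('U')(v) = Add(Add(Pow(v, 2), 0), 2) = Add(Pow(v, 2), 2) = Add(2, Pow(v, 2)))
Function('p')(m) = Pow(Add(16, Mul(2, Pow(m, 2))), 2) (Function('p')(m) = Pow(Add(7, Add(Add(Pow(m, 2), Pow(m, 2)), 9)), 2) = Pow(Add(7, Add(Mul(2, Pow(m, 2)), 9)), 2) = Pow(Add(7, Add(9, Mul(2, Pow(m, 2)))), 2) = Pow(Add(16, Mul(2, Pow(m, 2))), 2))
Pow(Function('p')(Function('U')(Add(6, -3))), -1) = Pow(Mul(4, Pow(Add(8, Pow(Add(2, Pow(Add(6, -3), 2)), 2)), 2)), -1) = Pow(Mul(4, Pow(Add(8, Pow(Add(2, Pow(3, 2)), 2)), 2)), -1) = Pow(Mul(4, Pow(Add(8, Pow(Add(2, 9), 2)), 2)), -1) = Pow(Mul(4, Pow(Add(8, Pow(11, 2)), 2)), -1) = Pow(Mul(4, Pow(Add(8, 121), 2)), -1) = Pow(Mul(4, Pow(129, 2)), -1) = Pow(Mul(4, 16641), -1) = Pow(66564, -1) = Rational(1, 66564)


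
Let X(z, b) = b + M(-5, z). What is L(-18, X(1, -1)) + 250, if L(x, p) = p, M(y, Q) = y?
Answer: 244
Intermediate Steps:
X(z, b) = -5 + b (X(z, b) = b - 5 = -5 + b)
L(-18, X(1, -1)) + 250 = (-5 - 1) + 250 = -6 + 250 = 244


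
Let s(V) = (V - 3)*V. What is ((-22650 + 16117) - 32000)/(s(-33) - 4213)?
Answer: 3503/275 ≈ 12.738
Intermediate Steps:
s(V) = V*(-3 + V) (s(V) = (-3 + V)*V = V*(-3 + V))
((-22650 + 16117) - 32000)/(s(-33) - 4213) = ((-22650 + 16117) - 32000)/(-33*(-3 - 33) - 4213) = (-6533 - 32000)/(-33*(-36) - 4213) = -38533/(1188 - 4213) = -38533/(-3025) = -38533*(-1/3025) = 3503/275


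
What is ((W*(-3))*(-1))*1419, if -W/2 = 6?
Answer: -51084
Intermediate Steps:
W = -12 (W = -2*6 = -12)
((W*(-3))*(-1))*1419 = (-12*(-3)*(-1))*1419 = (36*(-1))*1419 = -36*1419 = -51084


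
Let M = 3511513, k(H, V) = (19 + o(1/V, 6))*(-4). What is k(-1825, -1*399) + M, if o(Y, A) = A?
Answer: 3511413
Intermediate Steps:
k(H, V) = -100 (k(H, V) = (19 + 6)*(-4) = 25*(-4) = -100)
k(-1825, -1*399) + M = -100 + 3511513 = 3511413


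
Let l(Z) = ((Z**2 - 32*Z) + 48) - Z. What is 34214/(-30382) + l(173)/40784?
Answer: -82259175/154887436 ≈ -0.53109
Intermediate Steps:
l(Z) = 48 + Z**2 - 33*Z (l(Z) = (48 + Z**2 - 32*Z) - Z = 48 + Z**2 - 33*Z)
34214/(-30382) + l(173)/40784 = 34214/(-30382) + (48 + 173**2 - 33*173)/40784 = 34214*(-1/30382) + (48 + 29929 - 5709)*(1/40784) = -17107/15191 + 24268*(1/40784) = -17107/15191 + 6067/10196 = -82259175/154887436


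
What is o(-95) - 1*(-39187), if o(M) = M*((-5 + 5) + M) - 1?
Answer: 48211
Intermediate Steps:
o(M) = -1 + M² (o(M) = M*(0 + M) - 1 = M*M - 1 = M² - 1 = -1 + M²)
o(-95) - 1*(-39187) = (-1 + (-95)²) - 1*(-39187) = (-1 + 9025) + 39187 = 9024 + 39187 = 48211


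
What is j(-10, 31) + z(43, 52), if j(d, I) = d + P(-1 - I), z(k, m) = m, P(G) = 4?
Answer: 46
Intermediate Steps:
j(d, I) = 4 + d (j(d, I) = d + 4 = 4 + d)
j(-10, 31) + z(43, 52) = (4 - 10) + 52 = -6 + 52 = 46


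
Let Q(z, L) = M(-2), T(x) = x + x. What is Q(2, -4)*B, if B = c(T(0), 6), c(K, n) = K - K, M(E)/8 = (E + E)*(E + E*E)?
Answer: 0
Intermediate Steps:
M(E) = 16*E*(E + E²) (M(E) = 8*((E + E)*(E + E*E)) = 8*((2*E)*(E + E²)) = 8*(2*E*(E + E²)) = 16*E*(E + E²))
T(x) = 2*x
Q(z, L) = -64 (Q(z, L) = 16*(-2)²*(1 - 2) = 16*4*(-1) = -64)
c(K, n) = 0
B = 0
Q(2, -4)*B = -64*0 = 0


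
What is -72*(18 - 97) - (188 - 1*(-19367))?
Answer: -13867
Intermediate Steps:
-72*(18 - 97) - (188 - 1*(-19367)) = -72*(-79) - (188 + 19367) = 5688 - 1*19555 = 5688 - 19555 = -13867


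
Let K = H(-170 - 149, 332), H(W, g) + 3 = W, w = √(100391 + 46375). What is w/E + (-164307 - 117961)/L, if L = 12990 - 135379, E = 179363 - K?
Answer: 282268/122389 + √146766/179685 ≈ 2.3084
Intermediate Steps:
w = √146766 ≈ 383.10
H(W, g) = -3 + W
K = -322 (K = -3 + (-170 - 149) = -3 - 319 = -322)
E = 179685 (E = 179363 - 1*(-322) = 179363 + 322 = 179685)
L = -122389
w/E + (-164307 - 117961)/L = √146766/179685 + (-164307 - 117961)/(-122389) = √146766*(1/179685) - 282268*(-1/122389) = √146766/179685 + 282268/122389 = 282268/122389 + √146766/179685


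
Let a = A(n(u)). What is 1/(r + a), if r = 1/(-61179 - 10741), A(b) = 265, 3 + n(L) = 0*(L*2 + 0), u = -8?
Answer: 71920/19058799 ≈ 0.0037736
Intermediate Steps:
n(L) = -3 (n(L) = -3 + 0*(L*2 + 0) = -3 + 0*(2*L + 0) = -3 + 0*(2*L) = -3 + 0 = -3)
r = -1/71920 (r = 1/(-71920) = -1/71920 ≈ -1.3904e-5)
a = 265
1/(r + a) = 1/(-1/71920 + 265) = 1/(19058799/71920) = 71920/19058799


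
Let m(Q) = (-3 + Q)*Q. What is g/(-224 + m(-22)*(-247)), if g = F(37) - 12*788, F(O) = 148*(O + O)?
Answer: -748/68037 ≈ -0.010994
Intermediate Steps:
m(Q) = Q*(-3 + Q)
F(O) = 296*O (F(O) = 148*(2*O) = 296*O)
g = 1496 (g = 296*37 - 12*788 = 10952 - 9456 = 1496)
g/(-224 + m(-22)*(-247)) = 1496/(-224 - 22*(-3 - 22)*(-247)) = 1496/(-224 - 22*(-25)*(-247)) = 1496/(-224 + 550*(-247)) = 1496/(-224 - 135850) = 1496/(-136074) = 1496*(-1/136074) = -748/68037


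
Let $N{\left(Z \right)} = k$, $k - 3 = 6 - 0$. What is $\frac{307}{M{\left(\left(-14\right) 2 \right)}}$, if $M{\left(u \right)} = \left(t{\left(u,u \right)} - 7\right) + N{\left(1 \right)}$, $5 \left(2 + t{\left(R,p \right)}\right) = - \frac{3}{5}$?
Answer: $- \frac{7675}{3} \approx -2558.3$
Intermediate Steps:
$k = 9$ ($k = 3 + \left(6 - 0\right) = 3 + \left(6 + 0\right) = 3 + 6 = 9$)
$N{\left(Z \right)} = 9$
$t{\left(R,p \right)} = - \frac{53}{25}$ ($t{\left(R,p \right)} = -2 + \frac{\left(-3\right) \frac{1}{5}}{5} = -2 + \frac{1}{5} \left(- \frac{3}{5}\right) = -2 - \frac{3}{25} = - \frac{53}{25}$)
$M{\left(u \right)} = - \frac{3}{25}$ ($M{\left(u \right)} = \left(- \frac{53}{25} - 7\right) + 9 = - \frac{228}{25} + 9 = - \frac{3}{25}$)
$\frac{307}{M{\left(\left(-14\right) 2 \right)}} = \frac{307}{- \frac{3}{25}} = 307 \left(- \frac{25}{3}\right) = - \frac{7675}{3}$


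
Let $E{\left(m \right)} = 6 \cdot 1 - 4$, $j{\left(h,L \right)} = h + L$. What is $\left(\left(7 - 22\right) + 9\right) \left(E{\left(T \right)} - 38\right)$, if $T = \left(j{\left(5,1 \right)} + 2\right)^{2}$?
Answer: $216$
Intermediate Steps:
$j{\left(h,L \right)} = L + h$
$T = 64$ ($T = \left(\left(1 + 5\right) + 2\right)^{2} = \left(6 + 2\right)^{2} = 8^{2} = 64$)
$E{\left(m \right)} = 2$ ($E{\left(m \right)} = 6 - 4 = 2$)
$\left(\left(7 - 22\right) + 9\right) \left(E{\left(T \right)} - 38\right) = \left(\left(7 - 22\right) + 9\right) \left(2 - 38\right) = \left(-15 + 9\right) \left(-36\right) = \left(-6\right) \left(-36\right) = 216$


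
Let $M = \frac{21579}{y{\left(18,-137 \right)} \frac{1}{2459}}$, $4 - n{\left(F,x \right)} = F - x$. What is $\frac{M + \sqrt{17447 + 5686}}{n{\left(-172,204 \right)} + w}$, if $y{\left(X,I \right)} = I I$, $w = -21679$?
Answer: $- \frac{53062761}{399760931} - \frac{\sqrt{23133}}{21299} \approx -0.13988$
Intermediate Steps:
$y{\left(X,I \right)} = I^{2}$
$n{\left(F,x \right)} = 4 + x - F$ ($n{\left(F,x \right)} = 4 - \left(F - x\right) = 4 + x - F$)
$M = \frac{53062761}{18769}$ ($M = \frac{21579}{\left(-137\right)^{2} \cdot \frac{1}{2459}} = \frac{21579}{18769 \cdot \frac{1}{2459}} = \frac{21579}{\frac{18769}{2459}} = 21579 \cdot \frac{2459}{18769} = \frac{53062761}{18769} \approx 2827.1$)
$\frac{M + \sqrt{17447 + 5686}}{n{\left(-172,204 \right)} + w} = \frac{\frac{53062761}{18769} + \sqrt{17447 + 5686}}{\left(4 + 204 - -172\right) - 21679} = \frac{\frac{53062761}{18769} + \sqrt{23133}}{\left(4 + 204 + 172\right) - 21679} = \frac{\frac{53062761}{18769} + \sqrt{23133}}{380 - 21679} = \frac{\frac{53062761}{18769} + \sqrt{23133}}{-21299} = \left(\frac{53062761}{18769} + \sqrt{23133}\right) \left(- \frac{1}{21299}\right) = - \frac{53062761}{399760931} - \frac{\sqrt{23133}}{21299}$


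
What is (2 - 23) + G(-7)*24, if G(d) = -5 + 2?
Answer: -93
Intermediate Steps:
G(d) = -3
(2 - 23) + G(-7)*24 = (2 - 23) - 3*24 = -21 - 72 = -93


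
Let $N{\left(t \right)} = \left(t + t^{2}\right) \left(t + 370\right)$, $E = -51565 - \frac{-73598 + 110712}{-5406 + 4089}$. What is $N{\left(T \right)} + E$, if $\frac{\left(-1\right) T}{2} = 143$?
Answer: $\frac{8949414289}{1317} \approx 6.7953 \cdot 10^{6}$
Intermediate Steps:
$E = - \frac{67873991}{1317}$ ($E = -51565 - \frac{37114}{-1317} = -51565 - 37114 \left(- \frac{1}{1317}\right) = -51565 - - \frac{37114}{1317} = -51565 + \frac{37114}{1317} = - \frac{67873991}{1317} \approx -51537.0$)
$T = -286$ ($T = \left(-2\right) 143 = -286$)
$N{\left(t \right)} = \left(370 + t\right) \left(t + t^{2}\right)$ ($N{\left(t \right)} = \left(t + t^{2}\right) \left(370 + t\right) = \left(370 + t\right) \left(t + t^{2}\right)$)
$N{\left(T \right)} + E = - 286 \left(370 + \left(-286\right)^{2} + 371 \left(-286\right)\right) - \frac{67873991}{1317} = - 286 \left(370 + 81796 - 106106\right) - \frac{67873991}{1317} = \left(-286\right) \left(-23940\right) - \frac{67873991}{1317} = 6846840 - \frac{67873991}{1317} = \frac{8949414289}{1317}$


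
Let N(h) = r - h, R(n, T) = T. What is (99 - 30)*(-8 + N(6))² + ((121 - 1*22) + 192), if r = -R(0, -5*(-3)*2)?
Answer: 133875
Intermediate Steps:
r = -30 (r = -(-5*(-3))*2 = -15*2 = -1*30 = -30)
N(h) = -30 - h
(99 - 30)*(-8 + N(6))² + ((121 - 1*22) + 192) = (99 - 30)*(-8 + (-30 - 1*6))² + ((121 - 1*22) + 192) = 69*(-8 + (-30 - 6))² + ((121 - 22) + 192) = 69*(-8 - 36)² + (99 + 192) = 69*(-44)² + 291 = 69*1936 + 291 = 133584 + 291 = 133875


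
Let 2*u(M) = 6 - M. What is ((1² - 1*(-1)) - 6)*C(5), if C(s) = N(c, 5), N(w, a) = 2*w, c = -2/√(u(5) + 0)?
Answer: 16*√2 ≈ 22.627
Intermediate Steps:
u(M) = 3 - M/2 (u(M) = (6 - M)/2 = 3 - M/2)
c = -2*√2 (c = -2/√((3 - ½*5) + 0) = -2/√((3 - 5/2) + 0) = -2/√(½ + 0) = -2*√2 ≈ -2.8284)
C(s) = -4*√2 (C(s) = 2*(-2*√2) = -4*√2)
((1² - 1*(-1)) - 6)*C(5) = ((1² - 1*(-1)) - 6)*(-4*√2) = ((1 + 1) - 6)*(-4*√2) = (2 - 6)*(-4*√2) = -(-16)*√2 = 16*√2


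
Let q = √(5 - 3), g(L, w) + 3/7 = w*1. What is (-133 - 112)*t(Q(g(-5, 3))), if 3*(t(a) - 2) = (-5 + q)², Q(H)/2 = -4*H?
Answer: -2695 + 2450*√2/3 ≈ -1540.1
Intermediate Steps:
g(L, w) = -3/7 + w (g(L, w) = -3/7 + w*1 = -3/7 + w)
Q(H) = -8*H (Q(H) = 2*(-4*H) = -8*H)
q = √2 ≈ 1.4142
t(a) = 2 + (-5 + √2)²/3
(-133 - 112)*t(Q(g(-5, 3))) = (-133 - 112)*(11 - 10*√2/3) = -245*(11 - 10*√2/3) = -2695 + 2450*√2/3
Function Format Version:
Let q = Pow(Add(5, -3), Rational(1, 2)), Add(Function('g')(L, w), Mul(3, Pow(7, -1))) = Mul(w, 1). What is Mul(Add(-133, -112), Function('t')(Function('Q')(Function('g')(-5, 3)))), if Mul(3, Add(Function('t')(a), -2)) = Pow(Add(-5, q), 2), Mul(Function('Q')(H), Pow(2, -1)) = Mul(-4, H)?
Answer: Add(-2695, Mul(Rational(2450, 3), Pow(2, Rational(1, 2)))) ≈ -1540.1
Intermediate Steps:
Function('g')(L, w) = Add(Rational(-3, 7), w) (Function('g')(L, w) = Add(Rational(-3, 7), Mul(w, 1)) = Add(Rational(-3, 7), w))
Function('Q')(H) = Mul(-8, H) (Function('Q')(H) = Mul(2, Mul(-4, H)) = Mul(-8, H))
q = Pow(2, Rational(1, 2)) ≈ 1.4142
Function('t')(a) = Add(2, Mul(Rational(1, 3), Pow(Add(-5, Pow(2, Rational(1, 2))), 2)))
Mul(Add(-133, -112), Function('t')(Function('Q')(Function('g')(-5, 3)))) = Mul(Add(-133, -112), Add(11, Mul(Rational(-10, 3), Pow(2, Rational(1, 2))))) = Mul(-245, Add(11, Mul(Rational(-10, 3), Pow(2, Rational(1, 2))))) = Add(-2695, Mul(Rational(2450, 3), Pow(2, Rational(1, 2))))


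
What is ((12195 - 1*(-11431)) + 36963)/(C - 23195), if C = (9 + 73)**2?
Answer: -60589/16471 ≈ -3.6785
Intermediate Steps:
C = 6724 (C = 82**2 = 6724)
((12195 - 1*(-11431)) + 36963)/(C - 23195) = ((12195 - 1*(-11431)) + 36963)/(6724 - 23195) = ((12195 + 11431) + 36963)/(-16471) = (23626 + 36963)*(-1/16471) = 60589*(-1/16471) = -60589/16471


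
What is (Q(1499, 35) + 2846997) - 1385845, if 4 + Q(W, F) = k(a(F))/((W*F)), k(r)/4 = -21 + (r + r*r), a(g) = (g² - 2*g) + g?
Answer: 10952114128/7495 ≈ 1.4613e+6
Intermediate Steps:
a(g) = g² - g
k(r) = -84 + 4*r + 4*r² (k(r) = 4*(-21 + (r + r*r)) = 4*(-21 + (r + r²)) = 4*(-21 + r + r²) = -84 + 4*r + 4*r²)
Q(W, F) = -4 + (-84 + 4*F*(-1 + F) + 4*F²*(-1 + F)²)/(F*W) (Q(W, F) = -4 + (-84 + 4*(F*(-1 + F)) + 4*(F*(-1 + F))²)/((W*F)) = -4 + (-84 + 4*F*(-1 + F) + 4*(F²*(-1 + F)²))/((F*W)) = -4 + (-84 + 4*F*(-1 + F) + 4*F²*(-1 + F)²)*(1/(F*W)) = -4 + (-84 + 4*F*(-1 + F) + 4*F²*(-1 + F)²)/(F*W))
(Q(1499, 35) + 2846997) - 1385845 = ((-4 - 4/1499 - 84/(35*1499) + 4*35/1499 + 4*35*(-1 + 35)²/1499) + 2846997) - 1385845 = ((-4 - 4*1/1499 - 84*1/35*1/1499 + 4*35*(1/1499) + 4*35*(1/1499)*34²) + 2846997) - 1385845 = ((-4 - 4/1499 - 12/7495 + 140/1499 + 4*35*(1/1499)*1156) + 2846997) - 1385845 = ((-4 - 4/1499 - 12/7495 + 140/1499 + 161840/1499) + 2846997) - 1385845 = (779888/7495 + 2846997) - 1385845 = 21339022403/7495 - 1385845 = 10952114128/7495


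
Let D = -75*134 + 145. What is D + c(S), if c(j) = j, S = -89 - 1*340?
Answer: -10334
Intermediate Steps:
S = -429 (S = -89 - 340 = -429)
D = -9905 (D = -10050 + 145 = -9905)
D + c(S) = -9905 - 429 = -10334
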